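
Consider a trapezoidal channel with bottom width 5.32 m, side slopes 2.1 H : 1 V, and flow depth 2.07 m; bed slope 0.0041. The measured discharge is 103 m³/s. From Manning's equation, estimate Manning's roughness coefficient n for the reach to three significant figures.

0.0151

A = (b + z·y)·y = (5.32 + 2.1×2.07)×2.07 = 20.01 m²
P = b + 2y√(1+z²) = 5.32 + 2×2.07×√(1+2.1²) = 14.95 m
R = A/P = 20.01/14.95 = 1.339 m
n = (1/Q)·A·R^(2/3)·S^(1/2) = (1/103) × 20.01 × 1.215 × 0.06403 = 0.01511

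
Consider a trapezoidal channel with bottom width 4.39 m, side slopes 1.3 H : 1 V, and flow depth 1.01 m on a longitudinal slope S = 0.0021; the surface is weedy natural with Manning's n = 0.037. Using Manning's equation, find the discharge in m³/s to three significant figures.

A = (b + z·y)·y = (4.39 + 1.3×1.01)×1.01 = 5.760 m²
P = b + 2y√(1+z²) = 4.39 + 2×1.01×√(1+1.3²) = 7.703 m
R = A/P = 5.760/7.703 = 0.7478 m
Q = (1/n)·A·R^(2/3)·S^(1/2) = (1/0.037) × 5.760 × 0.7478^(2/3) × 0.0021^(1/2) = 5.877 m³/s

5.88 m³/s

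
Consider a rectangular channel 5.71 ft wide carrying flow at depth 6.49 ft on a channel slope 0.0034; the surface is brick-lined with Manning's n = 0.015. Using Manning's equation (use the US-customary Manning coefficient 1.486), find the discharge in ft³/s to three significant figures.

338 ft³/s

A = b·y = 5.71 × 6.49 = 37.06 ft²
P = b + 2y = 5.71 + 2×6.49 = 18.69 ft
R = A/P = 37.06/18.69 = 1.983 ft
Q = (1.486/n)·A·R^(2/3)·S^(1/2) = (1.486/0.015) × 37.06 × 1.983^(2/3) × 0.0034^(1/2) = 337.9 ft³/s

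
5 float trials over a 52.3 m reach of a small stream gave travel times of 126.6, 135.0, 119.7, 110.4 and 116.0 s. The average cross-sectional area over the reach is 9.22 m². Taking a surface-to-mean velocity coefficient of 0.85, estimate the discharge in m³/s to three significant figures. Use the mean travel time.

3.37 m³/s

t̄ = (126.6 + 135.0 + 119.7 + 110.4 + 116.0) / 5 = 121.54 s
v_surface = L / t̄ = 52.3 / 121.54 = 0.4303 m/s
v_mean = 0.85 × 0.4303 = 0.3658 m/s
Q = A × v_mean = 9.22 × 0.3658 = 3.372 m³/s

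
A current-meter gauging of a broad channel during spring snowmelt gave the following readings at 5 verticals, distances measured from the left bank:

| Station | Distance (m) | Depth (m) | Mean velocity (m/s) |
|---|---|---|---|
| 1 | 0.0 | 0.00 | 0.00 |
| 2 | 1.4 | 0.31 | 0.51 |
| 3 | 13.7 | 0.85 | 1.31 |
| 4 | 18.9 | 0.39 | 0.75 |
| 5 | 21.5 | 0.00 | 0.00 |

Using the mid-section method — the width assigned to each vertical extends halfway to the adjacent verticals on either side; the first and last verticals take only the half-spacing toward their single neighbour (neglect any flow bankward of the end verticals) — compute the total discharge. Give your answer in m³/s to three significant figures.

12.0 m³/s

w_2 = (13.7 − 0.0)/2 = 6.85 m; q_2 = 0.51 × 0.31 × 6.85 = 1.083 m³/s
w_3 = (18.9 − 1.4)/2 = 8.75 m; q_3 = 1.31 × 0.85 × 8.75 = 9.743 m³/s
w_4 = (21.5 − 13.7)/2 = 3.9 m; q_4 = 0.75 × 0.39 × 3.9 = 1.141 m³/s
Stations 1, 5 contribute zero (depth or velocity is 0).
Q = Σ qᵢ = 11.97 m³/s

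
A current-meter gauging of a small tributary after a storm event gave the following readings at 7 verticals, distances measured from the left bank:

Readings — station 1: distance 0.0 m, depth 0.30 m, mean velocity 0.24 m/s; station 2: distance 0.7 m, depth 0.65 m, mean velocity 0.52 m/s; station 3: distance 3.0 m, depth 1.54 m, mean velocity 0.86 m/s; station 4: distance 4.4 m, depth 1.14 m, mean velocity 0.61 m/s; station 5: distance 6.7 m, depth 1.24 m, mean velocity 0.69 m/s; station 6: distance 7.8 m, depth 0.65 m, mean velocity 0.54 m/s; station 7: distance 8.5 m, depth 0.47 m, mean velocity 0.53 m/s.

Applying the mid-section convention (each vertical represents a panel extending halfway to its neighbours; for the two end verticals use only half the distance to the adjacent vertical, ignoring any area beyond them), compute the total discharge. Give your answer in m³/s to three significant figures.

6.13 m³/s

w_1 = (0.7 − 0.0)/2 = 0.35 m; q_1 = 0.24 × 0.30 × 0.35 = 0.02520 m³/s
w_2 = (3.0 − 0.0)/2 = 1.5 m; q_2 = 0.52 × 0.65 × 1.5 = 0.5070 m³/s
w_3 = (4.4 − 0.7)/2 = 1.85 m; q_3 = 0.86 × 1.54 × 1.85 = 2.450 m³/s
w_4 = (6.7 − 3.0)/2 = 1.85 m; q_4 = 0.61 × 1.14 × 1.85 = 1.286 m³/s
w_5 = (7.8 − 4.4)/2 = 1.7 m; q_5 = 0.69 × 1.24 × 1.7 = 1.455 m³/s
w_6 = (8.5 − 6.7)/2 = 0.9 m; q_6 = 0.54 × 0.65 × 0.9 = 0.3159 m³/s
w_7 = (8.5 − 7.8)/2 = 0.35 m; q_7 = 0.53 × 0.47 × 0.35 = 0.08719 m³/s
Q = Σ qᵢ = 6.126 m³/s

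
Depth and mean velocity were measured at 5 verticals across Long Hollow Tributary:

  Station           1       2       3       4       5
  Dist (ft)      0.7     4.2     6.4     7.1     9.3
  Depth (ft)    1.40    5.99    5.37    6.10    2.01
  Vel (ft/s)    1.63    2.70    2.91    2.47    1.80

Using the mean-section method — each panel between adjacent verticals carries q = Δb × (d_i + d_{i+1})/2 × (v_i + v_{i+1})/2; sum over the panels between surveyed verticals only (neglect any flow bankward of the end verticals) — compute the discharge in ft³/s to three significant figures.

Panel 1-2: Δb = 3.5 ft, d̄ = (1.40+5.99)/2 = 3.695, v̄ = (1.63+2.70)/2 = 2.165 → q = 3.5×3.695×2.165 = 28.00 ft³/s
Panel 2-3: Δb = 2.2 ft, d̄ = (5.99+5.37)/2 = 5.68, v̄ = (2.70+2.91)/2 = 2.805 → q = 2.2×5.68×2.805 = 35.05 ft³/s
Panel 3-4: Δb = 0.7 ft, d̄ = (5.37+6.10)/2 = 5.735, v̄ = (2.91+2.47)/2 = 2.69 → q = 0.7×5.735×2.69 = 10.80 ft³/s
Panel 4-5: Δb = 2.2 ft, d̄ = (6.10+2.01)/2 = 4.055, v̄ = (2.47+1.80)/2 = 2.135 → q = 2.2×4.055×2.135 = 19.05 ft³/s
Q = Σ q = 92.90 ft³/s

92.9 ft³/s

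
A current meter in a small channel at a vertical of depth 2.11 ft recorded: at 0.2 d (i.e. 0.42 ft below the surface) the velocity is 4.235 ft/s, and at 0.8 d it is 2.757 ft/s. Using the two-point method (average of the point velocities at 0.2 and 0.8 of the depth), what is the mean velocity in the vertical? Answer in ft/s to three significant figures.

v̄ = (4.235 + 2.757) / 2 = 3.496 ft/s

3.50 ft/s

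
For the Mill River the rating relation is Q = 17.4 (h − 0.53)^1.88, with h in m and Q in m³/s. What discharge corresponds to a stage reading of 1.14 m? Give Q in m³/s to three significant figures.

Q = 17.4 × (1.14 − 0.53)^1.88 = 17.4 × 0.61^1.88 = 6.870 m³/s

6.87 m³/s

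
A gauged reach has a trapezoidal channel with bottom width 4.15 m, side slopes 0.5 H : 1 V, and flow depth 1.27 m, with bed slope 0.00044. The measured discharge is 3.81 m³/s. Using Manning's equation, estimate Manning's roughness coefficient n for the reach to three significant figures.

A = (b + z·y)·y = (4.15 + 0.5×1.27)×1.27 = 6.077 m²
P = b + 2y√(1+z²) = 4.15 + 2×1.27×√(1+0.5²) = 6.990 m
R = A/P = 6.077/6.990 = 0.8694 m
n = (1/Q)·A·R^(2/3)·S^(1/2) = (1/3.81) × 6.077 × 0.9109 × 0.02098 = 0.03048

0.0305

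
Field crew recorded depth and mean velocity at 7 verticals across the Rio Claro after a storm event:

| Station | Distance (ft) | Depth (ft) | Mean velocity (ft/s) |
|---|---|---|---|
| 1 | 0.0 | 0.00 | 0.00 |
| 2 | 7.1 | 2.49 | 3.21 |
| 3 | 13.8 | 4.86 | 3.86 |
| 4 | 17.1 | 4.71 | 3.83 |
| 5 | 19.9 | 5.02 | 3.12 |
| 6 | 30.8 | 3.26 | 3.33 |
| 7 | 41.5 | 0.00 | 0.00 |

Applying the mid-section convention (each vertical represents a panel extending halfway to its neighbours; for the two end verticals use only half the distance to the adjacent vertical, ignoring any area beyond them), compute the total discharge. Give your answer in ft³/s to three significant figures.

w_2 = (13.8 − 0.0)/2 = 6.9 ft; q_2 = 3.21 × 2.49 × 6.9 = 55.15 ft³/s
w_3 = (17.1 − 7.1)/2 = 5 ft; q_3 = 3.86 × 4.86 × 5 = 93.80 ft³/s
w_4 = (19.9 − 13.8)/2 = 3.05 ft; q_4 = 3.83 × 4.71 × 3.05 = 55.02 ft³/s
w_5 = (30.8 − 17.1)/2 = 6.85 ft; q_5 = 3.12 × 5.02 × 6.85 = 107.3 ft³/s
w_6 = (41.5 − 19.9)/2 = 10.8 ft; q_6 = 3.33 × 3.26 × 10.8 = 117.2 ft³/s
Stations 1, 7 contribute zero (depth or velocity is 0).
Q = Σ qᵢ = 428.5 ft³/s

428 ft³/s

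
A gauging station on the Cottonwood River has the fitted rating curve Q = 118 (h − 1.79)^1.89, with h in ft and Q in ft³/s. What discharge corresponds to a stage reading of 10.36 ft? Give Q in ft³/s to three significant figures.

6840 ft³/s

Q = 118 × (10.36 − 1.79)^1.89 = 118 × 8.57^1.89 = 6843 ft³/s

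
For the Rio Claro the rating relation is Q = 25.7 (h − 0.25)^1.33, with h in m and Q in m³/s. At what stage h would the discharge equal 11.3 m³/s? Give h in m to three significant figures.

0.789 m

h − h₀ = (Q/C)^(1/b) = (11.3/25.7)^(1/1.33) = 0.5391 m
h = 0.25 + 0.5391 = 0.7891 m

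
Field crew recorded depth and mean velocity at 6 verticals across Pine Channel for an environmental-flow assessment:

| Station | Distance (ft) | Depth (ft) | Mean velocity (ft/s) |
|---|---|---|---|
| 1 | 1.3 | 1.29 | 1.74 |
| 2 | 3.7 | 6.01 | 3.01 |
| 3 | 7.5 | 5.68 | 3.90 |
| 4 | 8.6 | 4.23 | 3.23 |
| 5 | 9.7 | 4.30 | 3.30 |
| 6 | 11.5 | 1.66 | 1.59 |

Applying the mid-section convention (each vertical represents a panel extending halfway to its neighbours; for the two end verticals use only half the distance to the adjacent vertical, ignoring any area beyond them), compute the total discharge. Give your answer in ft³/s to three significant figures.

w_1 = (3.7 − 1.3)/2 = 1.2 ft; q_1 = 1.74 × 1.29 × 1.2 = 2.694 ft³/s
w_2 = (7.5 − 1.3)/2 = 3.1 ft; q_2 = 3.01 × 6.01 × 3.1 = 56.08 ft³/s
w_3 = (8.6 − 3.7)/2 = 2.45 ft; q_3 = 3.90 × 5.68 × 2.45 = 54.27 ft³/s
w_4 = (9.7 − 7.5)/2 = 1.1 ft; q_4 = 3.23 × 4.23 × 1.1 = 15.03 ft³/s
w_5 = (11.5 − 8.6)/2 = 1.45 ft; q_5 = 3.30 × 4.30 × 1.45 = 20.58 ft³/s
w_6 = (11.5 − 9.7)/2 = 0.9 ft; q_6 = 1.59 × 1.66 × 0.9 = 2.375 ft³/s
Q = Σ qᵢ = 151.0 ft³/s

151 ft³/s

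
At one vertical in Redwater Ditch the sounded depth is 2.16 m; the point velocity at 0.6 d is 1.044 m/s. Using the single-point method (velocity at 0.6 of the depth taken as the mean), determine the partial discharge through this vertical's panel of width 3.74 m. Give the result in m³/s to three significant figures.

8.43 m³/s

v̄ = v₀.₆ = 1.044 m/s
q = v̄ × d × w = 1.044 × 2.16 × 3.74 = 8.434 m³/s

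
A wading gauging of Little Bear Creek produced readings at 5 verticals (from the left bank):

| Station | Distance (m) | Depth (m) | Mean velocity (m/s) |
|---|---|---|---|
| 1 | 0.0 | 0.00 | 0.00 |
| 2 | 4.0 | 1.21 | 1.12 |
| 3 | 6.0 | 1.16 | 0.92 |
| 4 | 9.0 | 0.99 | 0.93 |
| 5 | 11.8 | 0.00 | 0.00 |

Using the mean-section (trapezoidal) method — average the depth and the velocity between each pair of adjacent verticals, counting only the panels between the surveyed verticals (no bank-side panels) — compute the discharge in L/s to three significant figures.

Panel 1-2: Δb = 4 m, d̄ = (0.00+1.21)/2 = 0.605, v̄ = (0.00+1.12)/2 = 0.56 → q = 4×0.605×0.56 = 1.355 m³/s
Panel 2-3: Δb = 2 m, d̄ = (1.21+1.16)/2 = 1.185, v̄ = (1.12+0.92)/2 = 1.02 → q = 2×1.185×1.02 = 2.417 m³/s
Panel 3-4: Δb = 3 m, d̄ = (1.16+0.99)/2 = 1.075, v̄ = (0.92+0.93)/2 = 0.925 → q = 3×1.075×0.925 = 2.983 m³/s
Panel 4-5: Δb = 2.8 m, d̄ = (0.99+0.00)/2 = 0.495, v̄ = (0.93+0.00)/2 = 0.465 → q = 2.8×0.495×0.465 = 0.6445 m³/s
Q = Σ q = 7.400 m³/s
= 7.400 × 1000 = 7400 L/s

7400 L/s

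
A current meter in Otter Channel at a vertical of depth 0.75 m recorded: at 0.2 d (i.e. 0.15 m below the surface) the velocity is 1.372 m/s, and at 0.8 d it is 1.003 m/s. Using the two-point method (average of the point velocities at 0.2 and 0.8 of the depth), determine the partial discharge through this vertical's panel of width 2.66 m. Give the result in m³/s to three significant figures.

2.37 m³/s

v̄ = (1.372 + 1.003) / 2 = 1.188 m/s
q = v̄ × d × w = 1.188 × 0.75 × 2.66 = 2.369 m³/s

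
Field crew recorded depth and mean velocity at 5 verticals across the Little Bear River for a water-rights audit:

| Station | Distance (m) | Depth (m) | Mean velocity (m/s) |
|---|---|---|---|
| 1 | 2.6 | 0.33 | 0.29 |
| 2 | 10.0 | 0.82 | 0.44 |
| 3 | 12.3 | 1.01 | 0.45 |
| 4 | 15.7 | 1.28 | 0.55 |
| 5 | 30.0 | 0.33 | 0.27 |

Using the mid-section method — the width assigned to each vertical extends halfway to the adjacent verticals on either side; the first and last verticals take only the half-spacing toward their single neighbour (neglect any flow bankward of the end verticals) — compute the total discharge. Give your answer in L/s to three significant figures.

w_1 = (10.0 − 2.6)/2 = 3.7 m; q_1 = 0.29 × 0.33 × 3.7 = 0.3541 m³/s
w_2 = (12.3 − 2.6)/2 = 4.85 m; q_2 = 0.44 × 0.82 × 4.85 = 1.750 m³/s
w_3 = (15.7 − 10.0)/2 = 2.85 m; q_3 = 0.45 × 1.01 × 2.85 = 1.295 m³/s
w_4 = (30.0 − 12.3)/2 = 8.85 m; q_4 = 0.55 × 1.28 × 8.85 = 6.230 m³/s
w_5 = (30.0 − 15.7)/2 = 7.15 m; q_5 = 0.27 × 0.33 × 7.15 = 0.6371 m³/s
Q = Σ qᵢ = 10.27 m³/s
= 10.27 × 1000 = 10270 L/s

10300 L/s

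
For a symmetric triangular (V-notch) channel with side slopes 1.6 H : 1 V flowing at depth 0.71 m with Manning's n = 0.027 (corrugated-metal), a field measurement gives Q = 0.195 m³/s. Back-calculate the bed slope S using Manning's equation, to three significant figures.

A = z·y² = 1.6×0.71² = 0.8066 m²
P = 2y√(1+z²) = 2×0.71×√(1+1.6²) = 2.679 m
R = A/P = 0.8066/2.679 = 0.3010 m
S = (Q·n / (1·A·R^(2/3)))² = (0.195×0.027 / (1×0.8066×0.4492))² = 0.0002112

0.000211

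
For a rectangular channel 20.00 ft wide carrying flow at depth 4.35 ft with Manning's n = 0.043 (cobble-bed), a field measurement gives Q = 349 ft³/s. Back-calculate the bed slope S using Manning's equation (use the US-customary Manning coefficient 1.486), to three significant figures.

0.00307

A = b·y = 20.00 × 4.35 = 87.00 ft²
P = b + 2y = 20.00 + 2×4.35 = 28.70 ft
R = A/P = 87.00/28.70 = 3.031 ft
S = (Q·n / (1.486·A·R^(2/3)))² = (349×0.043 / (1.486×87.00×2.095))² = 0.003071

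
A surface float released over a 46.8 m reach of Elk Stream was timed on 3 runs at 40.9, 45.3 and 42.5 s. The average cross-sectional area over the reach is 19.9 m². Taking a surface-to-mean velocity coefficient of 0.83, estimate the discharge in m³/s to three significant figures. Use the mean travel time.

18.0 m³/s

t̄ = (40.9 + 45.3 + 42.5) / 3 = 42.9 s
v_surface = L / t̄ = 46.8 / 42.9 = 1.091 m/s
v_mean = 0.83 × 1.091 = 0.9055 m/s
Q = A × v_mean = 19.9 × 0.9055 = 18.02 m³/s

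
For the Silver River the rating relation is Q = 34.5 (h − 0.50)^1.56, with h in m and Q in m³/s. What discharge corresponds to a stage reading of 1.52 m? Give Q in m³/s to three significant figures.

Q = 34.5 × (1.52 − 0.50)^1.56 = 34.5 × 1.02^1.56 = 35.58 m³/s

35.6 m³/s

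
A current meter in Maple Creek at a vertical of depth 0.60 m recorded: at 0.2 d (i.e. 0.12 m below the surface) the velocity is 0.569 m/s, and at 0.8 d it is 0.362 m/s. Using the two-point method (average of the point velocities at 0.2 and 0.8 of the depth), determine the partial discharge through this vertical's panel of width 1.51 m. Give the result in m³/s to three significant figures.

v̄ = (0.569 + 0.362) / 2 = 0.4655 m/s
q = v̄ × d × w = 0.4655 × 0.60 × 1.51 = 0.4217 m³/s

0.422 m³/s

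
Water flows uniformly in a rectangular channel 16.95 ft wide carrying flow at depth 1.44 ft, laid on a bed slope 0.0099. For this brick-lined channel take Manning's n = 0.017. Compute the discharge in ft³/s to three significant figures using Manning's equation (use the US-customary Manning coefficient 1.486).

244 ft³/s

A = b·y = 16.95 × 1.44 = 24.41 ft²
P = b + 2y = 16.95 + 2×1.44 = 19.83 ft
R = A/P = 24.41/19.83 = 1.231 ft
Q = (1.486/n)·A·R^(2/3)·S^(1/2) = (1.486/0.017) × 24.41 × 1.231^(2/3) × 0.0099^(1/2) = 243.8 ft³/s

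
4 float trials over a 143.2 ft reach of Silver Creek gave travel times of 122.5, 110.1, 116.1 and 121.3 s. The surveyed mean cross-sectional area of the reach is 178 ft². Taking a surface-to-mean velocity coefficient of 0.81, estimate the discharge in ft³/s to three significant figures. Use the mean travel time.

t̄ = (122.5 + 110.1 + 116.1 + 121.3) / 4 = 117.5 s
v_surface = L / t̄ = 143.2 / 117.5 = 1.219 ft/s
v_mean = 0.81 × 1.219 = 0.9872 ft/s
Q = A × v_mean = 178 × 0.9872 = 175.7 ft³/s

176 ft³/s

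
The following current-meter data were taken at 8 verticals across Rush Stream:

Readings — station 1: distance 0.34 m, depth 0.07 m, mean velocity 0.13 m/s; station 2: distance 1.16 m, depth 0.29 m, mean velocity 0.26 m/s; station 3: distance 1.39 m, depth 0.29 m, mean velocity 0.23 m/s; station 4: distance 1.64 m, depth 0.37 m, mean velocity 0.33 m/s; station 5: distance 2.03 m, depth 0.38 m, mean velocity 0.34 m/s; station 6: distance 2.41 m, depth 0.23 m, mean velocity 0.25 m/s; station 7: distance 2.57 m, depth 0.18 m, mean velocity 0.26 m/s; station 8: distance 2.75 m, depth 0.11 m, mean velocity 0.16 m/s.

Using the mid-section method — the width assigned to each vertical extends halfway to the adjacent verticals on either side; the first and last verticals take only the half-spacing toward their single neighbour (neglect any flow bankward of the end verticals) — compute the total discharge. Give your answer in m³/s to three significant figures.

0.173 m³/s

w_1 = (1.16 − 0.34)/2 = 0.41 m; q_1 = 0.13 × 0.07 × 0.41 = 0.003731 m³/s
w_2 = (1.39 − 0.34)/2 = 0.525 m; q_2 = 0.26 × 0.29 × 0.525 = 0.03959 m³/s
w_3 = (1.64 − 1.16)/2 = 0.24 m; q_3 = 0.23 × 0.29 × 0.24 = 0.01601 m³/s
w_4 = (2.03 − 1.39)/2 = 0.32 m; q_4 = 0.33 × 0.37 × 0.32 = 0.03907 m³/s
w_5 = (2.41 − 1.64)/2 = 0.385 m; q_5 = 0.34 × 0.38 × 0.385 = 0.04974 m³/s
w_6 = (2.57 − 2.03)/2 = 0.27 m; q_6 = 0.25 × 0.23 × 0.27 = 0.01553 m³/s
w_7 = (2.75 − 2.41)/2 = 0.17 m; q_7 = 0.26 × 0.18 × 0.17 = 0.007956 m³/s
w_8 = (2.75 − 2.57)/2 = 0.09 m; q_8 = 0.16 × 0.11 × 0.09 = 0.001584 m³/s
Q = Σ qᵢ = 0.1732 m³/s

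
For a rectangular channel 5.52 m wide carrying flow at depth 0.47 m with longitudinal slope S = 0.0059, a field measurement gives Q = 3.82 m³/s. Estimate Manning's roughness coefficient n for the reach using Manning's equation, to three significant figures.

A = b·y = 5.52 × 0.47 = 2.594 m²
P = b + 2y = 5.52 + 2×0.47 = 6.460 m
R = A/P = 2.594/6.460 = 0.4016 m
n = (1/Q)·A·R^(2/3)·S^(1/2) = (1/3.82) × 2.594 × 0.5443 × 0.07681 = 0.02840

0.0284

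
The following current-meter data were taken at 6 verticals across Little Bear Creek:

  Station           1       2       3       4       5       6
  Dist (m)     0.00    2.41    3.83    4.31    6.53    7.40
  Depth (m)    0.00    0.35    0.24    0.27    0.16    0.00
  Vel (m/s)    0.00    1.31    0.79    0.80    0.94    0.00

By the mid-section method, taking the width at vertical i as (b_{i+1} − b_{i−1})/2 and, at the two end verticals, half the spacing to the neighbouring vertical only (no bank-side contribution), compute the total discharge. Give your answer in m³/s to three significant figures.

1.58 m³/s

w_2 = (3.83 − 0.00)/2 = 1.915 m; q_2 = 1.31 × 0.35 × 1.915 = 0.8780 m³/s
w_3 = (4.31 − 2.41)/2 = 0.95 m; q_3 = 0.79 × 0.24 × 0.95 = 0.1801 m³/s
w_4 = (6.53 − 3.83)/2 = 1.35 m; q_4 = 0.80 × 0.27 × 1.35 = 0.2916 m³/s
w_5 = (7.40 − 4.31)/2 = 1.545 m; q_5 = 0.94 × 0.16 × 1.545 = 0.2324 m³/s
Stations 1, 6 contribute zero (depth or velocity is 0).
Q = Σ qᵢ = 1.582 m³/s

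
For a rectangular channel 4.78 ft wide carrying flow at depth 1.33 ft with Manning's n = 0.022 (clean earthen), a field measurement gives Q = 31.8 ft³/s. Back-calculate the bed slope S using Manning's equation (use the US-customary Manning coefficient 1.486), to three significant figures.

A = b·y = 4.78 × 1.33 = 6.357 ft²
P = b + 2y = 4.78 + 2×1.33 = 7.440 ft
R = A/P = 6.357/7.440 = 0.8545 ft
S = (Q·n / (1.486·A·R^(2/3)))² = (31.8×0.022 / (1.486×6.357×0.9005))² = 0.006763

0.00676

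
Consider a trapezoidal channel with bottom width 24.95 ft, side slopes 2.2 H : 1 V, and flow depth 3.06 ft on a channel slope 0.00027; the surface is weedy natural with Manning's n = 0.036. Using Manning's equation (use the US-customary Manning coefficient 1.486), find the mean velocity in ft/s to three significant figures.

A = (b + z·y)·y = (24.95 + 2.2×3.06)×3.06 = 96.95 ft²
P = b + 2y√(1+z²) = 24.95 + 2×3.06×√(1+2.2²) = 39.74 ft
R = A/P = 96.95/39.74 = 2.440 ft
Q = (1.486/n)·A·R^(2/3)·S^(1/2) = (1.486/0.036) × 96.95 × 2.440^(2/3) × 0.00027^(1/2) = 119.2 ft³/s
V = Q/A = 119.2/96.95 = 1.229 ft/s

1.23 ft/s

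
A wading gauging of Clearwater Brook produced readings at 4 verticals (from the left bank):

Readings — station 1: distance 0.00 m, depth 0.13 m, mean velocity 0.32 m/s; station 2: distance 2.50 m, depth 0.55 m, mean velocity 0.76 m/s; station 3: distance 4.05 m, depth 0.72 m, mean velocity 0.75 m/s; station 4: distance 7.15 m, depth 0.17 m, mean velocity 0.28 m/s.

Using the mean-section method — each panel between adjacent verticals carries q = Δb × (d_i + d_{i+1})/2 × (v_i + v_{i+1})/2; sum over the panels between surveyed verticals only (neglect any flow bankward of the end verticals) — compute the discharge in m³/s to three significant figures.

1.91 m³/s

Panel 1-2: Δb = 2.5 m, d̄ = (0.13+0.55)/2 = 0.34, v̄ = (0.32+0.76)/2 = 0.54 → q = 2.5×0.34×0.54 = 0.4590 m³/s
Panel 2-3: Δb = 1.55 m, d̄ = (0.55+0.72)/2 = 0.635, v̄ = (0.76+0.75)/2 = 0.755 → q = 1.55×0.635×0.755 = 0.7431 m³/s
Panel 3-4: Δb = 3.1 m, d̄ = (0.72+0.17)/2 = 0.445, v̄ = (0.75+0.28)/2 = 0.515 → q = 3.1×0.445×0.515 = 0.7104 m³/s
Q = Σ q = 1.913 m³/s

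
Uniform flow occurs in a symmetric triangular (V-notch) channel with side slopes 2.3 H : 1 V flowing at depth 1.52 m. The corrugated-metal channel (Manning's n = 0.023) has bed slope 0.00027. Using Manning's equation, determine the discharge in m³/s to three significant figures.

A = z·y² = 2.3×1.52² = 5.314 m²
P = 2y√(1+z²) = 2×1.52×√(1+2.3²) = 7.624 m
R = A/P = 5.314/7.624 = 0.6970 m
Q = (1/n)·A·R^(2/3)·S^(1/2) = (1/0.023) × 5.314 × 0.6970^(2/3) × 0.00027^(1/2) = 2.984 m³/s

2.98 m³/s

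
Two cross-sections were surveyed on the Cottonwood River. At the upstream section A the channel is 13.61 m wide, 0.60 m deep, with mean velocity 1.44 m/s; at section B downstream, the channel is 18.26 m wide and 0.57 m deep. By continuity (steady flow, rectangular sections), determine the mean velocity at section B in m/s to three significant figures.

1.13 m/s

Q = A₁V₁ = (13.61×0.60) × 1.44 = 11.76 m³/s
A₂ = 18.26 × 0.57 = 10.41 m²
V₂ = Q/A₂ = 11.76/10.41 = 1.130 m/s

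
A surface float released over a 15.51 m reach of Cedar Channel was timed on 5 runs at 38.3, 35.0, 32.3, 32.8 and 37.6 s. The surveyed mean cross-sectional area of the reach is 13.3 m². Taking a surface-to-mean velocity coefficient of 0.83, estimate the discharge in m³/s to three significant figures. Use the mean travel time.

t̄ = (38.3 + 35.0 + 32.3 + 32.8 + 37.6) / 5 = 35.2 s
v_surface = L / t̄ = 15.51 / 35.2 = 0.4406 m/s
v_mean = 0.83 × 0.4406 = 0.3657 m/s
Q = A × v_mean = 13.3 × 0.3657 = 4.864 m³/s

4.86 m³/s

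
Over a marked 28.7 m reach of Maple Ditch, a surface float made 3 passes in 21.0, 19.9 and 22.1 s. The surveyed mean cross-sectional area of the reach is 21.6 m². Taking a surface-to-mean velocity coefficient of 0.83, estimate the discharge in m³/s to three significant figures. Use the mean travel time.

t̄ = (21.0 + 19.9 + 22.1) / 3 = 21 s
v_surface = L / t̄ = 28.7 / 21 = 1.367 m/s
v_mean = 0.83 × 1.367 = 1.134 m/s
Q = A × v_mean = 21.6 × 1.134 = 24.50 m³/s

24.5 m³/s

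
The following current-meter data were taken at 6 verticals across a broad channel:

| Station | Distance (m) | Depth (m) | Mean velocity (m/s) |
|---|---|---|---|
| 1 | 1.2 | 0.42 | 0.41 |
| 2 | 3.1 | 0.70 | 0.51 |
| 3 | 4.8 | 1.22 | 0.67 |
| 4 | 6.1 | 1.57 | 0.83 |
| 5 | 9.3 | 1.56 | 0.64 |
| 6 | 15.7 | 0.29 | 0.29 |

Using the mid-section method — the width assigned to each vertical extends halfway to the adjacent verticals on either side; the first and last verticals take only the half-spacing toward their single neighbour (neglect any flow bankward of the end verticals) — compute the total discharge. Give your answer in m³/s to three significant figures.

10.0 m³/s

w_1 = (3.1 − 1.2)/2 = 0.95 m; q_1 = 0.41 × 0.42 × 0.95 = 0.1636 m³/s
w_2 = (4.8 − 1.2)/2 = 1.8 m; q_2 = 0.51 × 0.70 × 1.8 = 0.6426 m³/s
w_3 = (6.1 − 3.1)/2 = 1.5 m; q_3 = 0.67 × 1.22 × 1.5 = 1.226 m³/s
w_4 = (9.3 − 4.8)/2 = 2.25 m; q_4 = 0.83 × 1.57 × 2.25 = 2.932 m³/s
w_5 = (15.7 − 6.1)/2 = 4.8 m; q_5 = 0.64 × 1.56 × 4.8 = 4.792 m³/s
w_6 = (15.7 − 9.3)/2 = 3.2 m; q_6 = 0.29 × 0.29 × 3.2 = 0.2691 m³/s
Q = Σ qᵢ = 10.03 m³/s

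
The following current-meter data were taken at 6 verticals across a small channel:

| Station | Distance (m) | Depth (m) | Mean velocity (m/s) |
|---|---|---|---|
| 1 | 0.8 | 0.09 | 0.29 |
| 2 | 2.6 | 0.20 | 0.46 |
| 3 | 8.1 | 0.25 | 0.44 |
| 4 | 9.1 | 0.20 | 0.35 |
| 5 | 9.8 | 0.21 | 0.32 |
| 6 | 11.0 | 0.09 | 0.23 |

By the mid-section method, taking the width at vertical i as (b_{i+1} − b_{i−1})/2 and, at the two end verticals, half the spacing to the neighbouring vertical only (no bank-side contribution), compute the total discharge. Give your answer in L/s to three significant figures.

w_1 = (2.6 − 0.8)/2 = 0.9 m; q_1 = 0.29 × 0.09 × 0.9 = 0.02349 m³/s
w_2 = (8.1 − 0.8)/2 = 3.65 m; q_2 = 0.46 × 0.20 × 3.65 = 0.3358 m³/s
w_3 = (9.1 − 2.6)/2 = 3.25 m; q_3 = 0.44 × 0.25 × 3.25 = 0.3575 m³/s
w_4 = (9.8 − 8.1)/2 = 0.85 m; q_4 = 0.35 × 0.20 × 0.85 = 0.05950 m³/s
w_5 = (11.0 − 9.1)/2 = 0.95 m; q_5 = 0.32 × 0.21 × 0.95 = 0.06384 m³/s
w_6 = (11.0 − 9.8)/2 = 0.6 m; q_6 = 0.23 × 0.09 × 0.6 = 0.01242 m³/s
Q = Σ qᵢ = 0.8526 m³/s
= 0.8526 × 1000 = 852.6 L/s

853 L/s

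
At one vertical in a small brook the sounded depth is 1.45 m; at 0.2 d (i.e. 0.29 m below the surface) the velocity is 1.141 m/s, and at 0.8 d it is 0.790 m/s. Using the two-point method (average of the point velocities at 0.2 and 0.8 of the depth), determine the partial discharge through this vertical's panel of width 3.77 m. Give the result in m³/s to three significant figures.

v̄ = (1.141 + 0.790) / 2 = 0.9655 m/s
q = v̄ × d × w = 0.9655 × 1.45 × 3.77 = 5.278 m³/s

5.28 m³/s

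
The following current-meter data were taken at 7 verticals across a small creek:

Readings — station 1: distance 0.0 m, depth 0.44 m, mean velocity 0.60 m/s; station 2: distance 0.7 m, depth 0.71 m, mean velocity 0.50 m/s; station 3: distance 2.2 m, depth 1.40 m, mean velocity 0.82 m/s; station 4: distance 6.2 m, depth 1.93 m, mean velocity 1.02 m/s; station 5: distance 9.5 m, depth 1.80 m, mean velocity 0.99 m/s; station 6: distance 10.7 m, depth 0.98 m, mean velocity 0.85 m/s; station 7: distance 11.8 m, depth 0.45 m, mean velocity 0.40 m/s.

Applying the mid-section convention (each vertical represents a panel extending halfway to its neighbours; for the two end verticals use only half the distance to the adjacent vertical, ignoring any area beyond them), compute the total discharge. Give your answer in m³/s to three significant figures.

w_1 = (0.7 − 0.0)/2 = 0.35 m; q_1 = 0.60 × 0.44 × 0.35 = 0.09240 m³/s
w_2 = (2.2 − 0.0)/2 = 1.1 m; q_2 = 0.50 × 0.71 × 1.1 = 0.3905 m³/s
w_3 = (6.2 − 0.7)/2 = 2.75 m; q_3 = 0.82 × 1.40 × 2.75 = 3.157 m³/s
w_4 = (9.5 − 2.2)/2 = 3.65 m; q_4 = 1.02 × 1.93 × 3.65 = 7.185 m³/s
w_5 = (10.7 − 6.2)/2 = 2.25 m; q_5 = 0.99 × 1.80 × 2.25 = 4.010 m³/s
w_6 = (11.8 − 9.5)/2 = 1.15 m; q_6 = 0.85 × 0.98 × 1.15 = 0.9580 m³/s
w_7 = (11.8 − 10.7)/2 = 0.55 m; q_7 = 0.40 × 0.45 × 0.55 = 0.09900 m³/s
Q = Σ qᵢ = 15.89 m³/s

15.9 m³/s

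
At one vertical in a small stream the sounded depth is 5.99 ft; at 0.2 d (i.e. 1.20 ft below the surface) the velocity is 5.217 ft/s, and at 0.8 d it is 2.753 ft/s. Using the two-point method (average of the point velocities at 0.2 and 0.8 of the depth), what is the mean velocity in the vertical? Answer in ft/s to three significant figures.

3.99 ft/s

v̄ = (5.217 + 2.753) / 2 = 3.985 ft/s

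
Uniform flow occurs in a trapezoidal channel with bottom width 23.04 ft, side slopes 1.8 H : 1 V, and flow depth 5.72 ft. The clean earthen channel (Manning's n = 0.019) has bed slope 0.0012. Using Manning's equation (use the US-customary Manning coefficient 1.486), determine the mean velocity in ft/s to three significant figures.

A = (b + z·y)·y = (23.04 + 1.8×5.72)×5.72 = 190.7 ft²
P = b + 2y√(1+z²) = 23.04 + 2×5.72×√(1+1.8²) = 46.60 ft
R = A/P = 190.7/46.60 = 4.092 ft
Q = (1.486/n)·A·R^(2/3)·S^(1/2) = (1.486/0.019) × 190.7 × 4.092^(2/3) × 0.0012^(1/2) = 1322 ft³/s
V = Q/A = 1322/190.7 = 6.932 ft/s

6.93 ft/s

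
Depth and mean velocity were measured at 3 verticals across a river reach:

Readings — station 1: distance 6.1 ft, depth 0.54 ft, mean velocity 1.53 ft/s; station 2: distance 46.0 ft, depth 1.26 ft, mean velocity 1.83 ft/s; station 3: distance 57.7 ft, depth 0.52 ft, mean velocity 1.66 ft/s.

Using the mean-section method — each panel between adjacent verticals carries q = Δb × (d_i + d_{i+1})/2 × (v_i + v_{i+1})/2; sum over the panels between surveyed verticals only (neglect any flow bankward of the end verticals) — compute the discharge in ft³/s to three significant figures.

78.5 ft³/s

Panel 1-2: Δb = 39.9 ft, d̄ = (0.54+1.26)/2 = 0.9, v̄ = (1.53+1.83)/2 = 1.68 → q = 39.9×0.9×1.68 = 60.33 ft³/s
Panel 2-3: Δb = 11.7 ft, d̄ = (1.26+0.52)/2 = 0.89, v̄ = (1.83+1.66)/2 = 1.745 → q = 11.7×0.89×1.745 = 18.17 ft³/s
Q = Σ q = 78.50 ft³/s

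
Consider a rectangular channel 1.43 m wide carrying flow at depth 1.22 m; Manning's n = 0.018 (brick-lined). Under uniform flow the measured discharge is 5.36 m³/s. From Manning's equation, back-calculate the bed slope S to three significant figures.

A = b·y = 1.43 × 1.22 = 1.745 m²
P = b + 2y = 1.43 + 2×1.22 = 3.870 m
R = A/P = 1.745/3.870 = 0.4508 m
S = (Q·n / (1·A·R^(2/3)))² = (5.36×0.018 / (1×1.745×0.5879))² = 0.008848

0.00885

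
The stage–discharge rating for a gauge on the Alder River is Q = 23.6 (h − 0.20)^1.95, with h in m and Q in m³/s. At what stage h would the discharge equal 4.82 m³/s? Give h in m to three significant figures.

h − h₀ = (Q/C)^(1/b) = (4.82/23.6)^(1/1.95) = 0.4428 m
h = 0.20 + 0.4428 = 0.6428 m

0.643 m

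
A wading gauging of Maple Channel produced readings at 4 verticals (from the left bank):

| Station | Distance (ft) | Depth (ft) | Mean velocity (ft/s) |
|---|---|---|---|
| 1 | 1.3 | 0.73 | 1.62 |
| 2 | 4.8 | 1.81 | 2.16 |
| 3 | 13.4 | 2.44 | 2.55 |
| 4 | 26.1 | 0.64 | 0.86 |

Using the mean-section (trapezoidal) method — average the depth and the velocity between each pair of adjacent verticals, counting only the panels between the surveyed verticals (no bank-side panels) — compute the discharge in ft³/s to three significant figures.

84.8 ft³/s

Panel 1-2: Δb = 3.5 ft, d̄ = (0.73+1.81)/2 = 1.27, v̄ = (1.62+2.16)/2 = 1.89 → q = 3.5×1.27×1.89 = 8.401 ft³/s
Panel 2-3: Δb = 8.6 ft, d̄ = (1.81+2.44)/2 = 2.125, v̄ = (2.16+2.55)/2 = 2.355 → q = 8.6×2.125×2.355 = 43.04 ft³/s
Panel 3-4: Δb = 12.7 ft, d̄ = (2.44+0.64)/2 = 1.54, v̄ = (2.55+0.86)/2 = 1.705 → q = 12.7×1.54×1.705 = 33.35 ft³/s
Q = Σ q = 84.79 ft³/s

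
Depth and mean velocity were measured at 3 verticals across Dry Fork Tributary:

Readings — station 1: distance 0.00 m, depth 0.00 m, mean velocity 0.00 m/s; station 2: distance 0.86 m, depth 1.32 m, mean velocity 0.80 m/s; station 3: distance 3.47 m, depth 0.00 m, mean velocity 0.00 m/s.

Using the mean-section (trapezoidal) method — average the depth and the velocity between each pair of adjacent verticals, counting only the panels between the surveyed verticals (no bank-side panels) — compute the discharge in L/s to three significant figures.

Panel 1-2: Δb = 0.86 m, d̄ = (0.00+1.32)/2 = 0.66, v̄ = (0.00+0.80)/2 = 0.4 → q = 0.86×0.66×0.4 = 0.2270 m³/s
Panel 2-3: Δb = 2.61 m, d̄ = (1.32+0.00)/2 = 0.66, v̄ = (0.80+0.00)/2 = 0.4 → q = 2.61×0.66×0.4 = 0.6890 m³/s
Q = Σ q = 0.9161 m³/s
= 0.9161 × 1000 = 916.1 L/s

916 L/s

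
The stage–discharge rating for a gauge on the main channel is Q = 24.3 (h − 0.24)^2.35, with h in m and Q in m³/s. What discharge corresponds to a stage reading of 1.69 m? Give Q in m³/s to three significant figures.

58.2 m³/s

Q = 24.3 × (1.69 − 0.24)^2.35 = 24.3 × 1.45^2.35 = 58.19 m³/s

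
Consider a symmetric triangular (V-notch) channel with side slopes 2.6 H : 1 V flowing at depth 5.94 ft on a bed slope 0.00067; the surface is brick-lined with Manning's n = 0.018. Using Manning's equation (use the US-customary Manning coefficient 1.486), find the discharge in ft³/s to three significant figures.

A = z·y² = 2.6×5.94² = 91.74 ft²
P = 2y√(1+z²) = 2×5.94×√(1+2.6²) = 33.09 ft
R = A/P = 91.74/33.09 = 2.772 ft
Q = (1.486/n)·A·R^(2/3)·S^(1/2) = (1.486/0.018) × 91.74 × 2.772^(2/3) × 0.00067^(1/2) = 386.8 ft³/s

387 ft³/s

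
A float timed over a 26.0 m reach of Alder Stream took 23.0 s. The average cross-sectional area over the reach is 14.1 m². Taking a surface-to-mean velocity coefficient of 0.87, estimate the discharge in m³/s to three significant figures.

v_surface = L / t̄ = 26.0 / 23 = 1.130 m/s
v_mean = 0.87 × 1.130 = 0.9835 m/s
Q = A × v_mean = 14.1 × 0.9835 = 13.87 m³/s

13.9 m³/s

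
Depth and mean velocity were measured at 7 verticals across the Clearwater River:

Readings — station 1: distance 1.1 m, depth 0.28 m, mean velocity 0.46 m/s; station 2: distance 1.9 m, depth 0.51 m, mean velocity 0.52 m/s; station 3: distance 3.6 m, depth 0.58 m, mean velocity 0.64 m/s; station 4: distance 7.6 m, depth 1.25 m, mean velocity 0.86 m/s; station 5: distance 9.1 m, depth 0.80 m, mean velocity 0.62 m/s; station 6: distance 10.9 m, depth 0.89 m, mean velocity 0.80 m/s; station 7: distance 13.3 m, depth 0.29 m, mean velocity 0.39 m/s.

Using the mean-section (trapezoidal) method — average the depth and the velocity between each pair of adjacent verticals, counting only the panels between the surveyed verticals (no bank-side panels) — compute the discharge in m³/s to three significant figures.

6.50 m³/s

Panel 1-2: Δb = 0.8 m, d̄ = (0.28+0.51)/2 = 0.395, v̄ = (0.46+0.52)/2 = 0.49 → q = 0.8×0.395×0.49 = 0.1548 m³/s
Panel 2-3: Δb = 1.7 m, d̄ = (0.51+0.58)/2 = 0.545, v̄ = (0.52+0.64)/2 = 0.58 → q = 1.7×0.545×0.58 = 0.5374 m³/s
Panel 3-4: Δb = 4 m, d̄ = (0.58+1.25)/2 = 0.915, v̄ = (0.64+0.86)/2 = 0.75 → q = 4×0.915×0.75 = 2.745 m³/s
Panel 4-5: Δb = 1.5 m, d̄ = (1.25+0.80)/2 = 1.025, v̄ = (0.86+0.62)/2 = 0.74 → q = 1.5×1.025×0.74 = 1.138 m³/s
Panel 5-6: Δb = 1.8 m, d̄ = (0.80+0.89)/2 = 0.845, v̄ = (0.62+0.80)/2 = 0.71 → q = 1.8×0.845×0.71 = 1.080 m³/s
Panel 6-7: Δb = 2.4 m, d̄ = (0.89+0.29)/2 = 0.59, v̄ = (0.80+0.39)/2 = 0.595 → q = 2.4×0.59×0.595 = 0.8425 m³/s
Q = Σ q = 6.497 m³/s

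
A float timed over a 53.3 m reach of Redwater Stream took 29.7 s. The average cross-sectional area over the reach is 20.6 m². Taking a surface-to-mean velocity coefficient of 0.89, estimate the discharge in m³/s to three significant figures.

32.9 m³/s

v_surface = L / t̄ = 53.3 / 29.7 = 1.795 m/s
v_mean = 0.89 × 1.795 = 1.597 m/s
Q = A × v_mean = 20.6 × 1.597 = 32.90 m³/s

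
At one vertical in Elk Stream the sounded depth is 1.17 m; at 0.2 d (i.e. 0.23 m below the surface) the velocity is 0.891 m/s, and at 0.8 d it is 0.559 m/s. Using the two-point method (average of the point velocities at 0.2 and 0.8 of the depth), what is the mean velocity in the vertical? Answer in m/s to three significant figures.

0.725 m/s

v̄ = (0.891 + 0.559) / 2 = 0.7250 m/s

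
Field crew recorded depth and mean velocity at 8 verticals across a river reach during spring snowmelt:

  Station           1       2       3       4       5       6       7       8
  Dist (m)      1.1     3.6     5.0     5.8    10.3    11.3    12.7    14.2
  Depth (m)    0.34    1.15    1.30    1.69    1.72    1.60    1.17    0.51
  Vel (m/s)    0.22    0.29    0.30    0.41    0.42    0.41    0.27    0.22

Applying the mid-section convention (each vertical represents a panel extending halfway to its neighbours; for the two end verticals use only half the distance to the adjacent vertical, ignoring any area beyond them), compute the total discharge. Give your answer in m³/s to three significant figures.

w_1 = (3.6 − 1.1)/2 = 1.25 m; q_1 = 0.22 × 0.34 × 1.25 = 0.09350 m³/s
w_2 = (5.0 − 1.1)/2 = 1.95 m; q_2 = 0.29 × 1.15 × 1.95 = 0.6503 m³/s
w_3 = (5.8 − 3.6)/2 = 1.1 m; q_3 = 0.30 × 1.30 × 1.1 = 0.4290 m³/s
w_4 = (10.3 − 5.0)/2 = 2.65 m; q_4 = 0.41 × 1.69 × 2.65 = 1.836 m³/s
w_5 = (11.3 − 5.8)/2 = 2.75 m; q_5 = 0.42 × 1.72 × 2.75 = 1.987 m³/s
w_6 = (12.7 − 10.3)/2 = 1.2 m; q_6 = 0.41 × 1.60 × 1.2 = 0.7872 m³/s
w_7 = (14.2 − 11.3)/2 = 1.45 m; q_7 = 0.27 × 1.17 × 1.45 = 0.4581 m³/s
w_8 = (14.2 − 12.7)/2 = 0.75 m; q_8 = 0.22 × 0.51 × 0.75 = 0.08415 m³/s
Q = Σ qᵢ = 6.325 m³/s

6.33 m³/s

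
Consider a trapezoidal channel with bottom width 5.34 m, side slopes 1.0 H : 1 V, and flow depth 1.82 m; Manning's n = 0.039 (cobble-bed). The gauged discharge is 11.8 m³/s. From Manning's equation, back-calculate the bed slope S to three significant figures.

A = (b + z·y)·y = (5.34 + 1.0×1.82)×1.82 = 13.03 m²
P = b + 2y√(1+z²) = 5.34 + 2×1.82×√(1+1.0²) = 10.49 m
R = A/P = 13.03/10.49 = 1.243 m
S = (Q·n / (1·A·R^(2/3)))² = (11.8×0.039 / (1×13.03×1.156))² = 0.0009337

0.000934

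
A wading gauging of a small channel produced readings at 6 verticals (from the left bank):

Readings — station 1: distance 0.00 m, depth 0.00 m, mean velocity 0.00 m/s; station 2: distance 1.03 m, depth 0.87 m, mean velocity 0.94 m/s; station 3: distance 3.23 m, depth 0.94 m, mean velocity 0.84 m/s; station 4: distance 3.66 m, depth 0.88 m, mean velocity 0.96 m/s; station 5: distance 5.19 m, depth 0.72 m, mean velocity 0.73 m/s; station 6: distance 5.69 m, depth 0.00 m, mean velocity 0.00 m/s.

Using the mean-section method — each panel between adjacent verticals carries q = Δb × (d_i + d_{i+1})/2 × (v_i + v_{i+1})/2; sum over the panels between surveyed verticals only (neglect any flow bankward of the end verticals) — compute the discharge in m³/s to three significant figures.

Panel 1-2: Δb = 1.03 m, d̄ = (0.00+0.87)/2 = 0.435, v̄ = (0.00+0.94)/2 = 0.47 → q = 1.03×0.435×0.47 = 0.2106 m³/s
Panel 2-3: Δb = 2.2 m, d̄ = (0.87+0.94)/2 = 0.905, v̄ = (0.94+0.84)/2 = 0.89 → q = 2.2×0.905×0.89 = 1.772 m³/s
Panel 3-4: Δb = 0.43 m, d̄ = (0.94+0.88)/2 = 0.91, v̄ = (0.84+0.96)/2 = 0.9 → q = 0.43×0.91×0.9 = 0.3522 m³/s
Panel 4-5: Δb = 1.53 m, d̄ = (0.88+0.72)/2 = 0.8, v̄ = (0.96+0.73)/2 = 0.845 → q = 1.53×0.8×0.845 = 1.034 m³/s
Panel 5-6: Δb = 0.5 m, d̄ = (0.72+0.00)/2 = 0.36, v̄ = (0.73+0.00)/2 = 0.365 → q = 0.5×0.36×0.365 = 0.06570 m³/s
Q = Σ q = 3.435 m³/s

3.43 m³/s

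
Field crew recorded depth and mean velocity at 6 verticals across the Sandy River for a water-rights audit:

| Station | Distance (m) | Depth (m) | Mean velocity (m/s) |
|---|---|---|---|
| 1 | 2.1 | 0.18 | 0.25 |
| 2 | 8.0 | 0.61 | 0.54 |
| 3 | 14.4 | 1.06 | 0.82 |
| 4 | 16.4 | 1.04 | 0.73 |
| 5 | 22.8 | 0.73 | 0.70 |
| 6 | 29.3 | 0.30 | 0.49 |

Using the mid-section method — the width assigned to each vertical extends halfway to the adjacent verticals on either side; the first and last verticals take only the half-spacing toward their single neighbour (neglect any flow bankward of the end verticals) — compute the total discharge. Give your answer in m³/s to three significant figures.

12.8 m³/s

w_1 = (8.0 − 2.1)/2 = 2.95 m; q_1 = 0.25 × 0.18 × 2.95 = 0.1328 m³/s
w_2 = (14.4 − 2.1)/2 = 6.15 m; q_2 = 0.54 × 0.61 × 6.15 = 2.026 m³/s
w_3 = (16.4 − 8.0)/2 = 4.2 m; q_3 = 0.82 × 1.06 × 4.2 = 3.651 m³/s
w_4 = (22.8 − 14.4)/2 = 4.2 m; q_4 = 0.73 × 1.04 × 4.2 = 3.189 m³/s
w_5 = (29.3 − 16.4)/2 = 6.45 m; q_5 = 0.70 × 0.73 × 6.45 = 3.296 m³/s
w_6 = (29.3 − 22.8)/2 = 3.25 m; q_6 = 0.49 × 0.30 × 3.25 = 0.4778 m³/s
Q = Σ qᵢ = 12.77 m³/s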